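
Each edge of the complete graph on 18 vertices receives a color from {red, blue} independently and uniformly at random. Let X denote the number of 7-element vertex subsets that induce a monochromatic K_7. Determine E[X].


Let X = Σ_S X_S over the C(18, 7) = 31824 subsets S of size 7, where X_S = 1 if the K_7 on S is monochromatic.
For a fixed S, the K_7 on S has C(7, 2) = 21 edges. P[all 21 edges red] = (1/2)^21, and likewise for blue, so P[monochromatic] = 2·(1/2)^21 = 2^{1 − 21} = 1/1048576.
Summing: E[X] = C(18, 7) · 2^{1 − 21} = 31824 · 1/1048576 = 1989/65536.
Numerically: E[X] ≈ 0.030350.

E[X] = C(18,7)·2^(1−C(7,2)) = 1989/65536 ≈ 0.030350.


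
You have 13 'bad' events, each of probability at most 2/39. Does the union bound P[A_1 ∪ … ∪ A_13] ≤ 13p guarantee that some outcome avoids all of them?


Union bound: P[∪_{i=1}^{13} A_i] ≤ Σ_i P[A_i] ≤ 13·p = 13·(2/39) = 2/3.
Numerically: 2/3 ≈ 0.667.
Is 2/3 < 1? YES.
Since P[∪ A_i] ≤ 2/3 < 1, the complement has P[∩ A_i^c] ≥ 1 − 2/3 = 1/3 > 0, so some outcome avoids every A_i.

13·p = 2/3 ≈ 0.667; existence CERTIFIED by the union bound.


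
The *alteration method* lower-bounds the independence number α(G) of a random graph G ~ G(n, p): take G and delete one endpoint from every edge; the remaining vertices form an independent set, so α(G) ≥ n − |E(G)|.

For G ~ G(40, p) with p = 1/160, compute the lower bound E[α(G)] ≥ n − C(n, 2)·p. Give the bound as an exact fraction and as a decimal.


E[|E(G)|] = C(40, 2)·p = 780 · (1/160) = 39/8.
E[α(G)] ≥ n − E[|E(G)|] = 40 − 39/8 = 281/8.
Numerically: ≈ 35.1250.
(This is only a lower bound; the true E[α(G)] may be larger.)

E[α(G)] ≥ 281/8 ≈ 35.1250.


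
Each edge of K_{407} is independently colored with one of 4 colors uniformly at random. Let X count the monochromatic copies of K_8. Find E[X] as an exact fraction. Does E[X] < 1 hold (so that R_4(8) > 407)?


E[X] = C(407, 8) · 4^{1 − 28} = 17424959239309050 · 4^{−27} = 17424959239309050/18014398509481984.
As a reduced fraction: E[X] = 8712479619654525/9007199254740992 ≈ 0.9672795.
Is E[X] < 1? YES.
Since E[X] < 1, there exists a 4-coloring of K_{407} with no monochromatic K_8; hence R_4(8) > 407.

E[X] = 8712479619654525/9007199254740992 ≈ 0.9672795; E[X] < 1, so R_4(8) > 407.


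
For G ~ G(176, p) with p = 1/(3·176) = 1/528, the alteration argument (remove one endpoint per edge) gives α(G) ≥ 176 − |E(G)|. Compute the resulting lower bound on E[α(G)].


E[|E(G)|] = C(176, 2)·p = 15400 · (1/528) = 175/6.
E[α(G)] ≥ n − E[|E(G)|] = 176 − 175/6 = 881/6.
Numerically: ≈ 146.833.
(This is only a lower bound; the true E[α(G)] may be larger.)

E[α(G)] ≥ 881/6 ≈ 146.833.


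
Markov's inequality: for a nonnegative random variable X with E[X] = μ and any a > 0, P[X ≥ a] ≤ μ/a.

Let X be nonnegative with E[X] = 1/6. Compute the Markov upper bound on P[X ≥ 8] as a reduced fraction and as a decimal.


μ = E[X] = 1/6, a = 8.
Markov: P[X ≥ 8] ≤ μ/a = (1/6)/8 = 1/48.
Numerically: ≈ 0.021.
(Since a = 8 > μ = 0.167, the bound 1/48 is < 1 and informative.)

P[X ≥ 8] ≤ 1/48 ≈ 0.021.


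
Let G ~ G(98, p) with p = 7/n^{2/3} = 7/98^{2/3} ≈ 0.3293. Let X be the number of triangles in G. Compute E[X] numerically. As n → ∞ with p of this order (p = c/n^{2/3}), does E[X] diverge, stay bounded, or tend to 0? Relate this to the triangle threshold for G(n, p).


Number of potential triangles: C(98, 3) = 152096.
Each occurs with probability p³ ≈ (0.3293)³ ≈ 3.571429e-02.
By linearity: E[X] = C(98, 3)·p³ ≈ 152096 · 3.571429e-02 ≈ 5432.0000.
Since α = 2/3 < 1, p = c/n^{2/3} ≫ 1/n is above the triangle threshold p ~ 1/n. Asymptotically E[X] ~ (c³/6)·n^{3(1−α)} = (7³/6)·n^{1} → ∞; triangles are abundant w.h.p.

E[X] ≈ 5432.0000; in regime p = Θ(1/n^{2/3}) E[X] diverges (above the triangle threshold p ~ 1/n).


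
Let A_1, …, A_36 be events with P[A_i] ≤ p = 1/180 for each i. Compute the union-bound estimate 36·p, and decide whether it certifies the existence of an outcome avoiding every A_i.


Union bound: P[∪_{i=1}^{36} A_i] ≤ Σ_i P[A_i] ≤ 36·p = 36·(1/180) = 1/5.
Numerically: 1/5 ≈ 0.200.
Is 1/5 < 1? YES.
Since P[∪ A_i] ≤ 1/5 < 1, the complement has P[∩ A_i^c] ≥ 1 − 1/5 = 4/5 > 0, so some outcome avoids every A_i.

36·p = 1/5 ≈ 0.200; existence CERTIFIED by the union bound.


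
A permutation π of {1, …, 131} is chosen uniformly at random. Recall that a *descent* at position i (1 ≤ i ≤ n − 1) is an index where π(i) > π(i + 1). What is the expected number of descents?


Write X = Σ X_I over i = 1, …, 130, with X_I the indicator of one descent.
There are 130 indicators.
For each fixed i, the pair (π(i), π(i+1)) is a uniformly random ordered pair of distinct values from {1, …, 131}; by symmetry P[π(i) > π(i+1)] = 1/2.
By linearity: E[X] = 130 · (1/2) = (131 − 1) · (1/2) = 65 ≈ 65.00000.

E[X] = 65 = 65.00000.


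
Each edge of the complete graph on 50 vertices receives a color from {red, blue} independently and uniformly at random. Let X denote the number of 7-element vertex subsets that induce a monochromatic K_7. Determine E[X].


Let X = Σ_S X_S over the C(50, 7) = 99884400 subsets S of size 7, where X_S = 1 if the K_7 on S is monochromatic.
For a fixed S, the K_7 on S has C(7, 2) = 21 edges. P[all 21 edges red] = (1/2)^21, and likewise for blue, so P[monochromatic] = 2·(1/2)^21 = 2^{1 − 21} = 1/1048576.
Summing: E[X] = C(50, 7) · 2^{1 − 21} = 99884400 · 1/1048576 = 6242775/65536.
Numerically: E[X] ≈ 95.2572.

E[X] = C(50,7)·2^(1−C(7,2)) = 6242775/65536 ≈ 95.2572.


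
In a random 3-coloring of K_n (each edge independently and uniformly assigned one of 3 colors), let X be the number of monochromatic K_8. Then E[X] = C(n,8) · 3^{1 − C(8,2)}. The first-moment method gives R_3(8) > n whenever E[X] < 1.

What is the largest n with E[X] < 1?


We need C(n, 8) · 3^{1 − 28} < 1, i.e. C(n, 8) < 3^{28 − 1} = 7625597484987.
Check values of n near the boundary:
  n = 150: C(150, 8) = 5257211409450; 5257211409450 < 7625597484987? YES
  n = 151: C(151, 8) = 5551321138650; 5551321138650 < 7625597484987? YES
  n = 152: C(152, 8) = 5859727868575; 5859727868575 < 7625597484987? YES
  n = 153: C(153, 8) = 6183023199255; 6183023199255 < 7625597484987? YES
  n = 154: C(154, 8) = 6521818990995; 6521818990995 < 7625597484987? YES
  n = 155: C(155, 8) = 6876747915675; 6876747915675 < 7625597484987? YES
  n = 156: C(156, 8) = 7248464019225; 7248464019225 < 7625597484987? YES
  n = 157: C(157, 8) = 7637643295425; 7637643295425 < 7625597484987? NO
  n = 158: C(158, 8) = 8044984271181; 8044984271181 < 7625597484987? NO
  n = 159: C(159, 8) = 8471208603429; 8471208603429 < 7625597484987? NO
The largest n with C(n, 8) < 7625597484987 is n = 156 (where E[X] = 805384891025/847288609443 ≈ 0.9505). Hence R_3(8) > 156, i.e. R_3(8) ≥ 157.

Largest n = 156; hence R_3(8) > 156.


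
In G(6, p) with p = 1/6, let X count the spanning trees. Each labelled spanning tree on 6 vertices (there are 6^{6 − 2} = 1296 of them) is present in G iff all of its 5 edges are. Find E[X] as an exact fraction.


K_6 has 6^{6 − 2} = 1296 labelled spanning trees.
For each such spanning tree H, let X_H = 1 if all 5 edges of H are present in G. Then P[X_H = 1] = p^{5} = (1/6)^{5} = 1/7776.
By linearity: E[X] = Σ_H E[X_H] = 1296 · p^{5} = 1296 · 1/7776 = 1/6.
Numerically: E[X] ≈ 0.167.

E[X] = 1296 · (1/6)^{5} = 1/6 ≈ 0.167.


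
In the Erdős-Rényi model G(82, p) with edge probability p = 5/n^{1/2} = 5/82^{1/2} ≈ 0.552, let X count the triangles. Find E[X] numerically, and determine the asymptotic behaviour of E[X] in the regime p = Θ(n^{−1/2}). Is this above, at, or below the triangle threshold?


Number of potential triangles: C(82, 3) = 88560.
Each occurs with probability p³ ≈ (0.552)³ ≈ 1.68341e-01.
By linearity: E[X] = C(82, 3)·p³ ≈ 88560 · 1.68341e-01 ≈ 14908.256.
Since α = 1/2 < 1, p = c/n^{1/2} ≫ 1/n is above the triangle threshold p ~ 1/n. Asymptotically E[X] ~ (c³/6)·n^{3(1−α)} = (5³/6)·n^{1.5} → ∞; triangles are abundant w.h.p.

E[X] ≈ 14908.256; in regime p = Θ(1/n^{1/2}) E[X] diverges (above the triangle threshold p ~ 1/n).


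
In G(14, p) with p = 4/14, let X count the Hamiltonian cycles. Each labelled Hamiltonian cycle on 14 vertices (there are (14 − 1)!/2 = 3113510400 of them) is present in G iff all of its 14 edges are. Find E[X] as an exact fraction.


K_14 has (14 − 1)!/2 = 3113510400 labelled Hamiltonian cycles.
For each such Hamiltonian cycle H, let X_H = 1 if all 14 edges of H are present in G. Then P[X_H = 1] = p^{14} = (2/7)^{14} = 16384/678223072849.
By linearity: E[X] = Σ_H E[X_H] = 3113510400 · p^{14} = 3113510400 · 16384/678223072849 = 7287393484800/96889010407.
Numerically: E[X] ≈ 75.21.

E[X] = 3113510400 · (2/7)^{14} = 7287393484800/96889010407 ≈ 75.21.


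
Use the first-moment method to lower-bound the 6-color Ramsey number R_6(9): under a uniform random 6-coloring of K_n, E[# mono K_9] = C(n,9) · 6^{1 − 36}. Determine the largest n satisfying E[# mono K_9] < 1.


We need C(n, 9) · 6^{1 − 36} < 1, i.e. C(n, 9) < 6^{36 − 1} = 1719070799748422591028658176.
Check values of n near the boundary:
  n = 4407: C(4407, 9) = 1713856532599459170657070050; 1713856532599459170657070050 < 1719070799748422591028658176? YES
  n = 4408: C(4408, 9) = 1717362945146264156457459600; 1717362945146264156457459600 < 1719070799748422591028658176? YES
  n = 4409: C(4409, 9) = 1720875732988608787686577131; 1720875732988608787686577131 < 1719070799748422591028658176? NO
  n = 4410: C(4410, 9) = 1724394906266704102180823710; 1724394906266704102180823710 < 1719070799748422591028658176? NO
The largest n with C(n, 9) < 1719070799748422591028658176 is n = 4408 (where E[X] = 35778394690547169926197075/35813974994758803979763712 ≈ 0.99901). Hence R_6(9) > 4408, i.e. R_6(9) ≥ 4409.

Largest n = 4408; hence R_6(9) > 4408.


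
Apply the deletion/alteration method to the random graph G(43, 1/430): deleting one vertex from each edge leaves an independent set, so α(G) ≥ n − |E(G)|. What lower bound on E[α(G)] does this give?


E[|E(G)|] = C(43, 2)·p = 903 · (1/430) = 21/10.
E[α(G)] ≥ n − E[|E(G)|] = 43 − 21/10 = 409/10.
Numerically: ≈ 40.9000.
(This is only a lower bound; the true E[α(G)] may be larger.)

E[α(G)] ≥ 409/10 ≈ 40.9000.


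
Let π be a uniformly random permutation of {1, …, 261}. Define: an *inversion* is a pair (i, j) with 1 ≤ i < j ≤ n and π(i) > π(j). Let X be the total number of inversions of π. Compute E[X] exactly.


Write X = Σ X_I over the C(261, 2) = 33930 pairs i < j, with X_I the indicator of one inversion.
There are 33930 indicators.
For each fixed pair i < j, the values π(i) and π(j) are two distinct elements of {1, …, 261} in uniformly random order; by symmetry P[π(i) > π(j)] = 1/2.
By linearity: E[X] = 33930 · (1/2) = C(261, 2) · (1/2) = 33930/2 = 16965 ≈ 16965.000000.

E[X] = 16965 = 16965.000000.


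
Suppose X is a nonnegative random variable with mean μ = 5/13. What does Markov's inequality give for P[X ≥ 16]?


μ = E[X] = 5/13, a = 16.
Markov: P[X ≥ 16] ≤ μ/a = (5/13)/16 = 5/208.
Numerically: ≈ 0.024038.
(Since a = 16 > μ = 0.384615, the bound 5/208 is < 1 and informative.)

P[X ≥ 16] ≤ 5/208 ≈ 0.024038.


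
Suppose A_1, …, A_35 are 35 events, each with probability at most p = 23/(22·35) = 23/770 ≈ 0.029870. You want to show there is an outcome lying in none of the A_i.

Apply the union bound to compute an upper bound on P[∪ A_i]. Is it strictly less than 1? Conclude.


Union bound: P[∪_{i=1}^{35} A_i] ≤ Σ_i P[A_i] ≤ 35·p = 35·(23/770) = 23/22.
Numerically: 23/22 ≈ 1.045455.
Is 23/22 < 1? NO.
Since the bound 23/22 is ≥ 1, the union bound is uninformative here; it does NOT by itself certify existence.

35·p = 23/22 ≈ 1.045455; existence NOT certified by the union bound.


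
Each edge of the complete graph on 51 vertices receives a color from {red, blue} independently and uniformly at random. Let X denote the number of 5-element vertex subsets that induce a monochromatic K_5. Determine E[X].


Let X = Σ_S X_S over the C(51, 5) = 2349060 subsets S of size 5, where X_S = 1 if the K_5 on S is monochromatic.
For a fixed S, the K_5 on S has C(5, 2) = 10 edges. P[all 10 edges red] = (1/2)^10, and likewise for blue, so P[monochromatic] = 2·(1/2)^10 = 2^{1 − 10} = 1/512.
Summing: E[X] = C(51, 5) · 2^{1 − 10} = 2349060 · 1/512 = 587265/128.
Numerically: E[X] ≈ 4588.008.

E[X] = C(51,5)·2^(1−C(5,2)) = 587265/128 ≈ 4588.008.


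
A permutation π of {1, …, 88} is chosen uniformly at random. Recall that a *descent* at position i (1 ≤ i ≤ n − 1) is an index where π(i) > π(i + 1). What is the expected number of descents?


Write X = Σ X_I over i = 1, …, 87, with X_I the indicator of one descent.
There are 87 indicators.
For each fixed i, the pair (π(i), π(i+1)) is a uniformly random ordered pair of distinct values from {1, …, 88}; by symmetry P[π(i) > π(i+1)] = 1/2.
By linearity: E[X] = 87 · (1/2) = (88 − 1) · (1/2) = 87/2 ≈ 43.500.

E[X] = 87/2 = 43.500.


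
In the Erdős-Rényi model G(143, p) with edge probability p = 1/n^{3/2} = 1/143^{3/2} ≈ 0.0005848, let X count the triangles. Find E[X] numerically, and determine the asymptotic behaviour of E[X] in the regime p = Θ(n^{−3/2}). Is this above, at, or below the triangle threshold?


Number of potential triangles: C(143, 3) = 477191.
Each occurs with probability p³ ≈ (0.0005848)³ ≈ 1.999806e-10.
By linearity: E[X] = C(143, 3)·p³ ≈ 477191 · 1.999806e-10 ≈ 0.0001.
Since α = 3/2 > 1, p = c/n^{3/2} = o(1/n) is below the triangle threshold p ~ 1/n. Asymptotically E[X] ~ (c³/6)·n^{3(1−α)} = (1³/6)·n^{-1.5} → 0, so by Markov's inequality G has no triangles w.h.p.

E[X] ≈ 0.0001; in regime p = Θ(1/n^{3/2}) E[X] tends to 0 (below the triangle threshold p ~ 1/n).


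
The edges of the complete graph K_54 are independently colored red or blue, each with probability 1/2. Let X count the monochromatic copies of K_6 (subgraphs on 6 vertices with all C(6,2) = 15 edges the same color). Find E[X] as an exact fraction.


Let X = Σ_S X_S over the C(54, 6) = 25827165 subsets S of size 6, where X_S = 1 if the K_6 on S is monochromatic.
For a fixed S, the K_6 on S has C(6, 2) = 15 edges. P[all 15 edges red] = (1/2)^15, and likewise for blue, so P[monochromatic] = 2·(1/2)^15 = 2^{1 − 15} = 1/16384.
Summing: E[X] = C(54, 6) · 2^{1 − 15} = 25827165 · 1/16384 = 25827165/16384.
Numerically: E[X] ≈ 1576.365.

E[X] = C(54,6)·2^(1−C(6,2)) = 25827165/16384 ≈ 1576.365.


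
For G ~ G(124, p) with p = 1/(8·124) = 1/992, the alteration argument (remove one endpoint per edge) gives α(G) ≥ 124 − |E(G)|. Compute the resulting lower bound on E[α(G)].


E[|E(G)|] = C(124, 2)·p = 7626 · (1/992) = 123/16.
E[α(G)] ≥ n − E[|E(G)|] = 124 − 123/16 = 1861/16.
Numerically: ≈ 116.31250.
(This is only a lower bound; the true E[α(G)] may be larger.)

E[α(G)] ≥ 1861/16 ≈ 116.31250.


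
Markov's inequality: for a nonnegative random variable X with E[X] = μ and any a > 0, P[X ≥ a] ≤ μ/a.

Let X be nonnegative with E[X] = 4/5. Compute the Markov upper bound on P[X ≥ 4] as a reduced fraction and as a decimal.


μ = E[X] = 4/5, a = 4.
Markov: P[X ≥ 4] ≤ μ/a = (4/5)/4 = 1/5.
Numerically: ≈ 0.2000.
(Since a = 4 > μ = 0.8000, the bound 1/5 is < 1 and informative.)

P[X ≥ 4] ≤ 1/5 ≈ 0.2000.


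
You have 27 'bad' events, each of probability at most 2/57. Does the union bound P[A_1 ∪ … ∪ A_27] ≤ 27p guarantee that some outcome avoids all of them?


Union bound: P[∪_{i=1}^{27} A_i] ≤ Σ_i P[A_i] ≤ 27·p = 27·(2/57) = 18/19.
Numerically: 18/19 ≈ 0.9474.
Is 18/19 < 1? YES.
Since P[∪ A_i] ≤ 18/19 < 1, the complement has P[∩ A_i^c] ≥ 1 − 18/19 = 1/19 > 0, so some outcome avoids every A_i.

27·p = 18/19 ≈ 0.9474; existence CERTIFIED by the union bound.


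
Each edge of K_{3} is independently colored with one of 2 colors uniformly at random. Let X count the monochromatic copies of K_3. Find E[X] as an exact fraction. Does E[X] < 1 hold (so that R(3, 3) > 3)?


E[X] = C(3, 3) · 2^{1 − 3} = 1 · 2^{−2} = 1/4.
As a reduced fraction: E[X] = 1/4 ≈ 0.250000.
Is E[X] < 1? YES.
Since E[X] < 1, there exists a 2-coloring of K_{3} with no monochromatic K_3; hence R(3, 3) > 3.

E[X] = 1/4 ≈ 0.250000; E[X] < 1, so R(3, 3) > 3.


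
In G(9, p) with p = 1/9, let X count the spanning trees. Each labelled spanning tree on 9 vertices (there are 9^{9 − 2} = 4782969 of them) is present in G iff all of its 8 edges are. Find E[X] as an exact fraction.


K_9 has 9^{9 − 2} = 4782969 labelled spanning trees.
For each such spanning tree H, let X_H = 1 if all 8 edges of H are present in G. Then P[X_H = 1] = p^{8} = (1/9)^{8} = 1/43046721.
By linearity: E[X] = Σ_H E[X_H] = 4782969 · p^{8} = 4782969 · 1/43046721 = 1/9.
Numerically: E[X] ≈ 0.111.

E[X] = 4782969 · (1/9)^{8} = 1/9 ≈ 0.111.


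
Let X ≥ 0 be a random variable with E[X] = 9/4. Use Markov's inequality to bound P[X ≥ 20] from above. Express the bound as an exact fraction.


μ = E[X] = 9/4, a = 20.
Markov: P[X ≥ 20] ≤ μ/a = (9/4)/20 = 9/80.
Numerically: ≈ 0.113.
(Since a = 20 > μ = 2.250, the bound 9/80 is < 1 and informative.)

P[X ≥ 20] ≤ 9/80 ≈ 0.113.


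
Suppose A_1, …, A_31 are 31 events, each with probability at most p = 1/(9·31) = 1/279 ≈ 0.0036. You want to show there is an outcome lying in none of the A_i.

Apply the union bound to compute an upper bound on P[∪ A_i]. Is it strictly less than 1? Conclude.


Union bound: P[∪_{i=1}^{31} A_i] ≤ Σ_i P[A_i] ≤ 31·p = 31·(1/279) = 1/9.
Numerically: 1/9 ≈ 0.1111.
Is 1/9 < 1? YES.
Since P[∪ A_i] ≤ 1/9 < 1, the complement has P[∩ A_i^c] ≥ 1 − 1/9 = 8/9 > 0, so some outcome avoids every A_i.

31·p = 1/9 ≈ 0.1111; existence CERTIFIED by the union bound.


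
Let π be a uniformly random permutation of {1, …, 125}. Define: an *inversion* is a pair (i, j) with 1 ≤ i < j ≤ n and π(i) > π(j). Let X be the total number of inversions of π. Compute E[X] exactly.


Write X = Σ X_I over the C(125, 2) = 7750 pairs i < j, with X_I the indicator of one inversion.
There are 7750 indicators.
For each fixed pair i < j, the values π(i) and π(j) are two distinct elements of {1, …, 125} in uniformly random order; by symmetry P[π(i) > π(j)] = 1/2.
By linearity: E[X] = 7750 · (1/2) = C(125, 2) · (1/2) = 7750/2 = 3875 ≈ 3875.00000.

E[X] = 3875 = 3875.00000.


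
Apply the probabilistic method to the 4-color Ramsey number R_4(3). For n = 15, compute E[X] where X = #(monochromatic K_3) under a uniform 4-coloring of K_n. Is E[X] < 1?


E[X] = C(15, 3) · 4^{1 − 3} = 455 · 4^{−2} = 455/16.
As a reduced fraction: E[X] = 455/16 ≈ 28.4375000.
Is E[X] < 1? NO.
Since E[X] ≥ 1, the first-moment bound is inconclusive at n = 15; it does NOT by itself certify R_4(3) > 15.

E[X] = 455/16 ≈ 28.4375000; E[X] ≥ 1; first-moment method inconclusive here.


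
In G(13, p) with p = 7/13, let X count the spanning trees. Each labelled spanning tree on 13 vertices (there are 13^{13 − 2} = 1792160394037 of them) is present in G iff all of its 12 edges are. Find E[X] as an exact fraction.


K_13 has 13^{13 − 2} = 1792160394037 labelled spanning trees.
For each such spanning tree H, let X_H = 1 if all 12 edges of H are present in G. Then P[X_H = 1] = p^{12} = (7/13)^{12} = 13841287201/23298085122481.
By linearity of expectation: E[X] = Σ_H E[X_H] = 1792160394037 · p^{12} = 1792160394037 · 13841287201/23298085122481 = 13841287201/13.
Numerically: E[X] ≈ 1.0647e+09.

E[X] = 1792160394037 · (7/13)^{12} = 13841287201/13 ≈ 1.0647e+09.


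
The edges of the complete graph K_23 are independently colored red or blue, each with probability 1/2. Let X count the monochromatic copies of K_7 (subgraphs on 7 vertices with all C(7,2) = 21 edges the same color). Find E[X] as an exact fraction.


Let X = Σ_S X_S over the C(23, 7) = 245157 subsets S of size 7, where X_S = 1 if the K_7 on S is monochromatic.
For a fixed S, the K_7 on S has C(7, 2) = 21 edges. P[all 21 edges red] = (1/2)^21, and likewise for blue, so P[monochromatic] = 2·(1/2)^21 = 2^{1 − 21} = 1/1048576.
By linearity of expectation: E[X] = C(23, 7) · 2^{1 − 21} = 245157 · 1/1048576 = 245157/1048576.
Numerically: E[X] ≈ 0.23380.

E[X] = C(23,7)·2^(1−C(7,2)) = 245157/1048576 ≈ 0.23380.


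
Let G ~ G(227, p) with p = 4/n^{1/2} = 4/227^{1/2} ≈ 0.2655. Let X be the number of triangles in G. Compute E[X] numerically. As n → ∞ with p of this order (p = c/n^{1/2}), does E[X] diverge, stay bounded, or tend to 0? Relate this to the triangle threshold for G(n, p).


Number of potential triangles: C(227, 3) = 1923825.
Each occurs with probability p³ ≈ (0.2655)³ ≈ 1.871290e-02.
By linearity: E[X] = C(227, 3)·p³ ≈ 1923825 · 1.871290e-02 ≈ 36000.3524.
Since α = 1/2 < 1, p = c/n^{1/2} ≫ 1/n is above the triangle threshold p ~ 1/n. Asymptotically E[X] ~ (c³/6)·n^{3(1−α)} = (4³/6)·n^{1.5} → ∞; triangles are abundant w.h.p.

E[X] ≈ 36000.3524; in regime p = Θ(1/n^{1/2}) E[X] diverges (above the triangle threshold p ~ 1/n).


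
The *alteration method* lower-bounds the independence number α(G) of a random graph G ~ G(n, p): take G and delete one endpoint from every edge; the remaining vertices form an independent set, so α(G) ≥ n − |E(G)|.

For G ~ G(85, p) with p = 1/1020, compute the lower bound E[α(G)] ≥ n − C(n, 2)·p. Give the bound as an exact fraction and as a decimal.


E[|E(G)|] = C(85, 2)·p = 3570 · (1/1020) = 7/2.
E[α(G)] ≥ n − E[|E(G)|] = 85 − 7/2 = 163/2.
Numerically: ≈ 81.500000.
(This is only a lower bound; the true E[α(G)] may be larger.)

E[α(G)] ≥ 163/2 ≈ 81.500000.


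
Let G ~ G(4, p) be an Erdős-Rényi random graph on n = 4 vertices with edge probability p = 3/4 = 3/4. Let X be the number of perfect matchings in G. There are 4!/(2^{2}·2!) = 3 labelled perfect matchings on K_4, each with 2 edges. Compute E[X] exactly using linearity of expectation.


K_4 has 4!/(2^{2}·2!) = 3 labelled perfect matchings.
For each such perfect matching H, let X_H = 1 if all 2 edges of H are present in G. Then P[X_H = 1] = p^{2} = (3/4)^{2} = 9/16.
By linearity of expectation: E[X] = Σ_H E[X_H] = 3 · p^{2} = 3 · 9/16 = 27/16.
Numerically: E[X] ≈ 1.688.

E[X] = 3 · (3/4)^{2} = 27/16 ≈ 1.688.


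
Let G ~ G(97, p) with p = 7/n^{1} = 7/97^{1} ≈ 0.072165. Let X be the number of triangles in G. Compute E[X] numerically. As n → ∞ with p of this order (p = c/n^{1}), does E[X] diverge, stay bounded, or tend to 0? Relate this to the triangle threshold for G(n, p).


Number of potential triangles: C(97, 3) = 147440.
Each occurs with probability p³ ≈ (0.072165)³ ≈ 3.7581916e-04.
By linearity: E[X] = C(97, 3)·p³ ≈ 147440 · 3.7581916e-04 ≈ 55.41078.
Here α = 1, so p = 7/n is exactly at the triangle threshold p ~ 1/n. Asymptotically E[X] → c³/6 = 7³/6 = 343/6 ≈ 57.16667, a bounded constant. In this regime the triangle count is asymptotically Poisson(c³/6).

E[X] ≈ 55.41078; in regime p = Θ(1/n^{1}) E[X] stays bounded (at the triangle threshold p ~ 1/n).


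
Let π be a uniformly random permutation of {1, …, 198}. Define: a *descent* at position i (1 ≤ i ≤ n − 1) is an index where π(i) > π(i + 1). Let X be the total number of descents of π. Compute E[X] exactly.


Write X = Σ X_I over i = 1, …, 197, with X_I the indicator of one descent.
There are 197 indicators.
For each fixed i, the pair (π(i), π(i+1)) is a uniformly random ordered pair of distinct values from {1, …, 198}; by symmetry P[π(i) > π(i+1)] = 1/2.
By linearity: E[X] = 197 · (1/2) = (198 − 1) · (1/2) = 197/2 ≈ 98.500000.

E[X] = 197/2 = 98.500000.


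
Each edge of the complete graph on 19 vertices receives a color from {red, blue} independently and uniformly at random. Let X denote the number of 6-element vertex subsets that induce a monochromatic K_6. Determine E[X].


Let X = Σ_S X_S over the C(19, 6) = 27132 subsets S of size 6, where X_S = 1 if the K_6 on S is monochromatic.
For a fixed S, the K_6 on S has C(6, 2) = 15 edges. P[all 15 edges red] = (1/2)^15, and likewise for blue, so P[monochromatic] = 2·(1/2)^15 = 2^{1 − 15} = 1/16384.
By linearity: E[X] = C(19, 6) · 2^{1 − 15} = 27132 · 1/16384 = 6783/4096.
Numerically: E[X] ≈ 1.6560.

E[X] = C(19,6)·2^(1−C(6,2)) = 6783/4096 ≈ 1.6560.


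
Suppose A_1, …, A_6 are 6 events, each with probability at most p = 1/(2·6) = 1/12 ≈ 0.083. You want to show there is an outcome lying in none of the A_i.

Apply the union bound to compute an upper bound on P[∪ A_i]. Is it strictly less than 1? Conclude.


Union bound: P[∪_{i=1}^{6} A_i] ≤ Σ_i P[A_i] ≤ 6·p = 6·(1/12) = 1/2.
Numerically: 1/2 ≈ 0.500.
Is 1/2 < 1? YES.
Since P[∪ A_i] ≤ 1/2 < 1, the complement has P[∩ A_i^c] ≥ 1 − 1/2 = 1/2 > 0, so some outcome avoids every A_i.

6·p = 1/2 ≈ 0.500; existence CERTIFIED by the union bound.


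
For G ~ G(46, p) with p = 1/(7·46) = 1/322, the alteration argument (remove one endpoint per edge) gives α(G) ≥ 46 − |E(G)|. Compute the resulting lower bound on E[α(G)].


E[|E(G)|] = C(46, 2)·p = 1035 · (1/322) = 45/14.
E[α(G)] ≥ n − E[|E(G)|] = 46 − 45/14 = 599/14.
Numerically: ≈ 42.7857.
(This is only a lower bound; the true E[α(G)] may be larger.)

E[α(G)] ≥ 599/14 ≈ 42.7857.


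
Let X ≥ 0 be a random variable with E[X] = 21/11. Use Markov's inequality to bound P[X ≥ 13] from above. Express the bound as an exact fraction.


μ = E[X] = 21/11, a = 13.
Markov: P[X ≥ 13] ≤ μ/a = (21/11)/13 = 21/143.
Numerically: ≈ 0.14685.
(Since a = 13 > μ = 1.90909, the bound 21/143 is < 1 and informative.)

P[X ≥ 13] ≤ 21/143 ≈ 0.14685.


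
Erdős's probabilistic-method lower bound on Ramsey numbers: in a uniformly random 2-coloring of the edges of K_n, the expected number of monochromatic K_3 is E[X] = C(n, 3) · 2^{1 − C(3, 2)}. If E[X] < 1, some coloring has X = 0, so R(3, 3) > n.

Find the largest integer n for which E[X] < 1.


We need C(n, 3) · 2^{1 − 3} < 1, i.e. C(n, 3) < 2^{3 − 1} = 4.
Check values of n near the boundary:
  n = 3: C(3, 3) = 1; 1 < 4? YES
  n = 4: C(4, 3) = 4; 4 < 4? NO
  n = 5: C(5, 3) = 10; 10 < 4? NO
The largest n with C(n, 3) < 4 is n = 3 (where E[X] = 1/4 ≈ 0.2500000). Hence R(3, 3) > 3, i.e. R(3, 3) ≥ 4.

Largest n = 3; hence R(3, 3) > 3.


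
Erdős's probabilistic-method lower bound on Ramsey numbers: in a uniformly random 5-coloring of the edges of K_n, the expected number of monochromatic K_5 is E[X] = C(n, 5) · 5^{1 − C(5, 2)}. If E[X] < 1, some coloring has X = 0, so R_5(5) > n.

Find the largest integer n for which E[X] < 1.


We need C(n, 5) · 5^{1 − 10} < 1, i.e. C(n, 5) < 5^{10 − 1} = 1953125.
Check values of n near the boundary:
  n = 47: C(47, 5) = 1533939; 1533939 < 1953125? YES
  n = 48: C(48, 5) = 1712304; 1712304 < 1953125? YES
  n = 49: C(49, 5) = 1906884; 1906884 < 1953125? YES
  n = 50: C(50, 5) = 2118760; 2118760 < 1953125? NO
  n = 51: C(51, 5) = 2349060; 2349060 < 1953125? NO
The largest n with C(n, 5) < 1953125 is n = 49 (where E[X] = 1906884/1953125 ≈ 0.976325). Hence R_5(5) > 49, i.e. R_5(5) ≥ 50.

Largest n = 49; hence R_5(5) > 49.


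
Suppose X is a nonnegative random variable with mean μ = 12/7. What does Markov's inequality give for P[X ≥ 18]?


μ = E[X] = 12/7, a = 18.
Markov: P[X ≥ 18] ≤ μ/a = (12/7)/18 = 2/21.
Numerically: ≈ 0.095238.
(Since a = 18 > μ = 1.714286, the bound 2/21 is < 1 and informative.)

P[X ≥ 18] ≤ 2/21 ≈ 0.095238.


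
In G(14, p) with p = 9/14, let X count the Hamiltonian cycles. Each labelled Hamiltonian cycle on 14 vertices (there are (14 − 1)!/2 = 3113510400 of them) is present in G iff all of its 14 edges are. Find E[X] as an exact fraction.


K_14 has (14 − 1)!/2 = 3113510400 labelled Hamiltonian cycles.
For each such Hamiltonian cycle H, let X_H = 1 if all 14 edges of H are present in G. Then P[X_H = 1] = p^{14} = (9/14)^{14} = 22876792454961/11112006825558016.
By linearity: E[X] = Σ_H E[X_H] = 3113510400 · p^{14} = 3113510400 · 22876792454961/11112006825558016 = 19873641525435994725/3100448333024.
Numerically: E[X] ≈ 6.40993e+06.

E[X] = 3113510400 · (9/14)^{14} = 19873641525435994725/3100448333024 ≈ 6.40993e+06.


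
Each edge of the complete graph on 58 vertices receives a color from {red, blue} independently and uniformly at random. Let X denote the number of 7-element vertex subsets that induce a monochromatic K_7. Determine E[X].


Let X = Σ_S X_S over the C(58, 7) = 300674088 subsets S of size 7, where X_S = 1 if the K_7 on S is monochromatic.
For a fixed S, the K_7 on S has C(7, 2) = 21 edges. P[all 21 edges red] = (1/2)^21, and likewise for blue, so P[monochromatic] = 2·(1/2)^21 = 2^{1 − 21} = 1/1048576.
By linearity: E[X] = C(58, 7) · 2^{1 − 21} = 300674088 · 1/1048576 = 37584261/131072.
Numerically: E[X] ≈ 286.7452.

E[X] = C(58,7)·2^(1−C(7,2)) = 37584261/131072 ≈ 286.7452.


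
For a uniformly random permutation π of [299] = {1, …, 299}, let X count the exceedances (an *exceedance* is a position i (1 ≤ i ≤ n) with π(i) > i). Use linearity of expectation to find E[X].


Write X = Σ_{i=1}^{299} X_i, where X_i = 1_{π(i) > i}.
For each fixed i, π(i) is uniform over {1, …, 299} (marginal of a uniform permutation), so P[π(i) > i] = (n − i)/n. Summing: Σ_{i=1}^{299} (n − i)/n = (0 + 1 + … + 298)/299 = 299(299 − 1)/(2·299) = (299 − 1)/2.
Hence E[X] = Σ_{i=1}^{299} (299 − i)/299 = 149 ≈ 149.00000.

E[X] = 149 = 149.00000.


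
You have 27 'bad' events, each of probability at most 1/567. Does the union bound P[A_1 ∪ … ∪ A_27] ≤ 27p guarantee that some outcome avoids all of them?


Union bound: P[∪_{i=1}^{27} A_i] ≤ Σ_i P[A_i] ≤ 27·p = 27·(1/567) = 1/21.
Numerically: 1/21 ≈ 0.0476190.
Is 1/21 < 1? YES.
Since P[∪ A_i] ≤ 1/21 < 1, the complement has P[∩ A_i^c] ≥ 1 − 1/21 = 20/21 > 0, so some outcome avoids every A_i.

27·p = 1/21 ≈ 0.0476190; existence CERTIFIED by the union bound.


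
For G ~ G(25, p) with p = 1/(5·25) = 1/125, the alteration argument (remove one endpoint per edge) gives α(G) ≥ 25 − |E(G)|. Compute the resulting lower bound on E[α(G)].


E[|E(G)|] = C(25, 2)·p = 300 · (1/125) = 12/5.
E[α(G)] ≥ n − E[|E(G)|] = 25 − 12/5 = 113/5.
Numerically: ≈ 22.60000.
(This is only a lower bound; the true E[α(G)] may be larger.)

E[α(G)] ≥ 113/5 ≈ 22.60000.


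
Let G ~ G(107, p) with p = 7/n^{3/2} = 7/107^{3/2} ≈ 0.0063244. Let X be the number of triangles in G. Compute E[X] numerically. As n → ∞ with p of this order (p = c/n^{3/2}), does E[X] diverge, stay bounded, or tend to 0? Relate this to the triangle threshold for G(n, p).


Number of potential triangles: C(107, 3) = 198485.
Each occurs with probability p³ ≈ (0.0063244)³ ≈ 2.5296889e-07.
By linearity: E[X] = C(107, 3)·p³ ≈ 198485 · 2.5296889e-07 ≈ 0.05021.
Since α = 3/2 > 1, p = c/n^{3/2} = o(1/n) is below the triangle threshold p ~ 1/n. Asymptotically E[X] ~ (c³/6)·n^{3(1−α)} = (7³/6)·n^{-1.5} → 0, so by Markov's inequality G has no triangles w.h.p.

E[X] ≈ 0.05021; in regime p = Θ(1/n^{3/2}) E[X] tends to 0 (below the triangle threshold p ~ 1/n).


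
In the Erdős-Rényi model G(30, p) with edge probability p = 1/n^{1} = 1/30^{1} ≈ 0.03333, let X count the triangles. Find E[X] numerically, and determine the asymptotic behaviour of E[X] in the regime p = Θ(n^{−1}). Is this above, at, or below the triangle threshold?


Number of potential triangles: C(30, 3) = 4060.
Each occurs with probability p³ ≈ (0.03333)³ ≈ 3.703704e-05.
By linearity: E[X] = C(30, 3)·p³ ≈ 4060 · 3.703704e-05 ≈ 0.1504.
Here α = 1, so p = 1/n is exactly at the triangle threshold p ~ 1/n. Asymptotically E[X] → c³/6 = 1³/6 = 1/6 ≈ 0.1667, a bounded constant. In this regime the triangle count is asymptotically Poisson(c³/6).

E[X] ≈ 0.1504; in regime p = Θ(1/n^{1}) E[X] stays bounded (at the triangle threshold p ~ 1/n).


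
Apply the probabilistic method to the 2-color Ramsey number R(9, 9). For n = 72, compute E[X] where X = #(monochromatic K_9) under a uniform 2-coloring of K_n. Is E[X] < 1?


E[X] = C(72, 9) · 2^{1 − 36} = 85113005120 · 2^{−35} = 85113005120/34359738368.
As a reduced fraction: E[X] = 1329890705/536870912 ≈ 2.4771.
Is E[X] < 1? NO.
Since E[X] ≥ 1, the first-moment bound is inconclusive at n = 72; it does NOT by itself certify R(9, 9) > 72.

E[X] = 1329890705/536870912 ≈ 2.4771; E[X] ≥ 1; first-moment method inconclusive here.


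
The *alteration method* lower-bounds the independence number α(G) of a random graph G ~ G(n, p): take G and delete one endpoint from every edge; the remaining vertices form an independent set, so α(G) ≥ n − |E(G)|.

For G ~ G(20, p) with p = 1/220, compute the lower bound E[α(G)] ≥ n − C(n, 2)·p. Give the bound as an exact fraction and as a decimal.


E[|E(G)|] = C(20, 2)·p = 190 · (1/220) = 19/22.
E[α(G)] ≥ n − E[|E(G)|] = 20 − 19/22 = 421/22.
Numerically: ≈ 19.13636.
(This is only a lower bound; the true E[α(G)] may be larger.)

E[α(G)] ≥ 421/22 ≈ 19.13636.


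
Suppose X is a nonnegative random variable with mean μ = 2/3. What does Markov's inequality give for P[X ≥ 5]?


μ = E[X] = 2/3, a = 5.
Markov: P[X ≥ 5] ≤ μ/a = (2/3)/5 = 2/15.
Numerically: ≈ 0.13333.
(Since a = 5 > μ = 0.66667, the bound 2/15 is < 1 and informative.)

P[X ≥ 5] ≤ 2/15 ≈ 0.13333.


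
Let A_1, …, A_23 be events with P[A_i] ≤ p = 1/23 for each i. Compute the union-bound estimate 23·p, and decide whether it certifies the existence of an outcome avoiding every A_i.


Union bound: P[∪_{i=1}^{23} A_i] ≤ Σ_i P[A_i] ≤ 23·p = 23·(1/23) = 1.
Numerically: 1 ≈ 1.000000.
Is 1 < 1? NO.
Since the bound 1 is ≥ 1, the union bound is uninformative here; it does NOT by itself certify existence.

23·p = 1 ≈ 1.000000; existence NOT certified by the union bound.


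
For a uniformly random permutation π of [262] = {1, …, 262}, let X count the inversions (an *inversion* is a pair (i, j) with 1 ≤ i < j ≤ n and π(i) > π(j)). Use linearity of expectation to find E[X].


Write X = Σ X_I over the C(262, 2) = 34191 pairs i < j, with X_I the indicator of one inversion.
There are 34191 indicators.
For each fixed pair i < j, the values π(i) and π(j) are two distinct elements of {1, …, 262} in uniformly random order; by symmetry P[π(i) > π(j)] = 1/2.
By linearity: E[X] = 34191 · (1/2) = C(262, 2) · (1/2) = 34191/2 = 34191/2 ≈ 17095.5000.

E[X] = 34191/2 = 17095.5000.


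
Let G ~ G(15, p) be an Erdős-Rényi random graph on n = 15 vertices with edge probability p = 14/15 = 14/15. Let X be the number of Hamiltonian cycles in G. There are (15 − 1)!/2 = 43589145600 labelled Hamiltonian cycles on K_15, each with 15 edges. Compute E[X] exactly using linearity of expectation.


K_15 has (15 − 1)!/2 = 43589145600 labelled Hamiltonian cycles.
For each such Hamiltonian cycle H, let X_H = 1 if all 15 edges of H are present in G. Then P[X_H = 1] = p^{15} = (14/15)^{15} = 155568095557812224/437893890380859375.
By linearity: E[X] = Σ_H E[X_H] = 43589145600 · p^{15} = 43589145600 · 155568095557812224/437893890380859375 = 1116227221067356419653632/72081298828125.
Numerically: E[X] ≈ 1.5486e+10.

E[X] = 43589145600 · (14/15)^{15} = 1116227221067356419653632/72081298828125 ≈ 1.5486e+10.


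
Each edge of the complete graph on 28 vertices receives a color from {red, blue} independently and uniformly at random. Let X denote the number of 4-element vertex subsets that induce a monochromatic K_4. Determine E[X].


Let X = Σ_S X_S over the C(28, 4) = 20475 subsets S of size 4, where X_S = 1 if the K_4 on S is monochromatic.
For a fixed S, the K_4 on S has C(4, 2) = 6 edges. P[all 6 edges red] = (1/2)^6, and likewise for blue, so P[monochromatic] = 2·(1/2)^6 = 2^{1 − 6} = 1/32.
By linearity: E[X] = C(28, 4) · 2^{1 − 6} = 20475 · 1/32 = 20475/32.
Numerically: E[X] ≈ 639.84375.

E[X] = C(28,4)·2^(1−C(4,2)) = 20475/32 ≈ 639.84375.


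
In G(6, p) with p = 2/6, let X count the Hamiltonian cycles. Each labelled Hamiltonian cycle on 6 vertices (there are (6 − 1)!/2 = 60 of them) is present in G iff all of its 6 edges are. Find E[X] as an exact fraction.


K_6 has (6 − 1)!/2 = 60 labelled Hamiltonian cycles.
For each such Hamiltonian cycle H, let X_H = 1 if all 6 edges of H are present in G. Then P[X_H = 1] = p^{6} = (1/3)^{6} = 1/729.
Summing the indicators: E[X] = Σ_H E[X_H] = 60 · p^{6} = 60 · 1/729 = 20/243.
Numerically: E[X] ≈ 0.082305.

E[X] = 60 · (1/3)^{6} = 20/243 ≈ 0.082305.


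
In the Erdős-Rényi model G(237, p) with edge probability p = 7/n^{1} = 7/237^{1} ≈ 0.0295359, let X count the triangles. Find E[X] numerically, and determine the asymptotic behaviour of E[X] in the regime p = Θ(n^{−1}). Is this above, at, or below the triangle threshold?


Number of potential triangles: C(237, 3) = 2190670.
Each occurs with probability p³ ≈ (0.0295359)³ ≈ 2.57661234e-05.
By linearity: E[X] = C(237, 3)·p³ ≈ 2190670 · 2.57661234e-05 ≈ 56.445073.
Here α = 1, so p = 7/n is exactly at the triangle threshold p ~ 1/n. Asymptotically E[X] → c³/6 = 7³/6 = 343/6 ≈ 57.166667, a bounded constant. In this regime the triangle count is asymptotically Poisson(c³/6).

E[X] ≈ 56.445073; in regime p = Θ(1/n^{1}) E[X] stays bounded (at the triangle threshold p ~ 1/n).


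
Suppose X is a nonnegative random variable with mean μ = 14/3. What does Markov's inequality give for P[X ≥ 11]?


μ = E[X] = 14/3, a = 11.
Markov: P[X ≥ 11] ≤ μ/a = (14/3)/11 = 14/33.
Numerically: ≈ 0.42424.
(Since a = 11 > μ = 4.66667, the bound 14/33 is < 1 and informative.)

P[X ≥ 11] ≤ 14/33 ≈ 0.42424.


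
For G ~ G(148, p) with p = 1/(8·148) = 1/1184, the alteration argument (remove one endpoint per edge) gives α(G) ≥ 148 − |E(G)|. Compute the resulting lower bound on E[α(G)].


E[|E(G)|] = C(148, 2)·p = 10878 · (1/1184) = 147/16.
E[α(G)] ≥ n − E[|E(G)|] = 148 − 147/16 = 2221/16.
Numerically: ≈ 138.8125.
(This is only a lower bound; the true E[α(G)] may be larger.)

E[α(G)] ≥ 2221/16 ≈ 138.8125.


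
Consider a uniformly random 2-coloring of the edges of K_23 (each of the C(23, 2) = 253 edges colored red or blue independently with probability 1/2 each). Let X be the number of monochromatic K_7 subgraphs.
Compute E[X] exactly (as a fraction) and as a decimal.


Let X = Σ_S X_S over the C(23, 7) = 245157 subsets S of size 7, where X_S = 1 if the K_7 on S is monochromatic.
For a fixed S, the K_7 on S has C(7, 2) = 21 edges. P[all 21 edges red] = (1/2)^21, and likewise for blue, so P[monochromatic] = 2·(1/2)^21 = 2^{1 − 21} = 1/1048576.
Summing: E[X] = C(23, 7) · 2^{1 − 21} = 245157 · 1/1048576 = 245157/1048576.
Numerically: E[X] ≈ 0.233800.

E[X] = C(23,7)·2^(1−C(7,2)) = 245157/1048576 ≈ 0.233800.


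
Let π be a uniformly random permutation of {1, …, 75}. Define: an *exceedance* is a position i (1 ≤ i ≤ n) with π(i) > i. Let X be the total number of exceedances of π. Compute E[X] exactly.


Write X = Σ_{i=1}^{75} X_i, where X_i = 1_{π(i) > i}.
For each fixed i, π(i) is uniform over {1, …, 75} (marginal of a uniform permutation), so P[π(i) > i] = (n − i)/n. Summing: Σ_{i=1}^{75} (n − i)/n = (0 + 1 + … + 74)/75 = 75(75 − 1)/(2·75) = (75 − 1)/2.
Hence E[X] = Σ_{i=1}^{75} (75 − i)/75 = 37 ≈ 37.000000.

E[X] = 37 = 37.000000.


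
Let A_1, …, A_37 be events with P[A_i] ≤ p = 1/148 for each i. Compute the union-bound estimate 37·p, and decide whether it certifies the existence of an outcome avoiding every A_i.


Union bound: P[∪_{i=1}^{37} A_i] ≤ Σ_i P[A_i] ≤ 37·p = 37·(1/148) = 1/4.
Numerically: 1/4 ≈ 0.250.
Is 1/4 < 1? YES.
Since P[∪ A_i] ≤ 1/4 < 1, the complement has P[∩ A_i^c] ≥ 1 − 1/4 = 3/4 > 0, so some outcome avoids every A_i.

37·p = 1/4 ≈ 0.250; existence CERTIFIED by the union bound.
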